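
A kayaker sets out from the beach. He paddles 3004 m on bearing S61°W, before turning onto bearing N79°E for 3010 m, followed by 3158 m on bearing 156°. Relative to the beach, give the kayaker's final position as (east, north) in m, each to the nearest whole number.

Leg 1 (S61°W, 3004 m): east 3004 sin 241° = -2627.36, north 3004 cos 241° = -1456.37
Leg 2 (N79°E, 3010 m): east 3010 sin 79° = 2954.70, north 3010 cos 79° = 574.34
Leg 3 (156°, 3158 m): east 3158 sin 156° = 1284.47, north 3158 cos 156° = -2884.98
Summing: 1611.81 m east, -3767.01 m north → (1612, -3767).

(1612, -3767)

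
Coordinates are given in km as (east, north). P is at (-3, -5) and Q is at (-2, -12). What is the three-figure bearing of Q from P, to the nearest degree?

Δeast = -2 − -3 = 1.00; Δnorth = -12 − -5 = -7.00.
Bearing = atan2(Δeast, Δnorth) mod 360° = 171.87° ≈ 172°.

172°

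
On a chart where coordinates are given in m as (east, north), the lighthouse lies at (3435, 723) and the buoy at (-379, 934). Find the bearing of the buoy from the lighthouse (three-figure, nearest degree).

Δeast = -379 − 3435 = -3814.00; Δnorth = 934 − 723 = 211.00.
Bearing = atan2(Δeast, Δnorth) mod 360° = 273.17° ≈ 273°.

273°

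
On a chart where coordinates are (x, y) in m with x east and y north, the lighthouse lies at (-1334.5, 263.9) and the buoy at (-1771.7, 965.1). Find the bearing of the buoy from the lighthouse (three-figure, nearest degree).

Δeast = -1771.7 − -1334.5 = -437.20; Δnorth = 965.1 − 263.9 = 701.20.
Bearing = atan2(Δeast, Δnorth) mod 360° = 328.06° ≈ 328°.

328°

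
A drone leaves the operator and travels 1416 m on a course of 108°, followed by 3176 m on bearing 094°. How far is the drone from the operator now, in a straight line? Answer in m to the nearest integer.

Leg 1 (108°, 1416 m): east 1416 sin 108° = 1346.70, north 1416 cos 108° = -437.57
Leg 2 (094°, 3176 m): east 3176 sin 94° = 3168.26, north 3176 cos 94° = -221.55
Net: 4514.96 east, -659.11 north. Distance = √((4514.96)² + (-659.11)²) = 4562.816 m.

4563 m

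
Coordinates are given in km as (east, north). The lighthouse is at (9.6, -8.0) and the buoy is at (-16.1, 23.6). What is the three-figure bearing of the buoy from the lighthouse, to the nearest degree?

321°

Δeast = -16.1 − 9.6 = -25.70; Δnorth = 23.6 − -8.0 = 31.60.
Bearing = atan2(Δeast, Δnorth) mod 360° = 320.88° ≈ 321°.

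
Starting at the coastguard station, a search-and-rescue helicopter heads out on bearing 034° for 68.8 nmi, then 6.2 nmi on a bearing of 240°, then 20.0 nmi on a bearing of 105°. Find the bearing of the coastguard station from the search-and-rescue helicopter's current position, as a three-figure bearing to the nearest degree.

227°

Leg 1 (034°, 68.8 nmi): east 68.8 sin 34° = 38.47, north 68.8 cos 34° = 57.04
Leg 2 (240°, 6.2 nmi): east 6.2 sin 240° = -5.37, north 6.2 cos 240° = -3.10
Leg 3 (105°, 20.0 nmi): east 20.0 sin 105° = 19.32, north 20.0 cos 105° = -5.18
Net displacement: 52.42 east, 48.76 north. Direction back to start is (-52.42, -48.76): bearing = atan2(-52.42, -48.76) mod 360° = 227.07° ≈ 227°.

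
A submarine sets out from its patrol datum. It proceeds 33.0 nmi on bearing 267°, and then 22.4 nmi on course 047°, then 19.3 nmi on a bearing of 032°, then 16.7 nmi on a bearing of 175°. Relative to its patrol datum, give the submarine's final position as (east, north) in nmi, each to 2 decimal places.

Leg 1 (267°, 33.0 nmi): east 33.0 sin 267° = -32.95, north 33.0 cos 267° = -1.73
Leg 2 (047°, 22.4 nmi): east 22.4 sin 47° = 16.38, north 22.4 cos 47° = 15.28
Leg 3 (032°, 19.3 nmi): east 19.3 sin 32° = 10.23, north 19.3 cos 32° = 16.37
Leg 4 (175°, 16.7 nmi): east 16.7 sin 175° = 1.46, north 16.7 cos 175° = -16.64
Summing: -4.89 nmi east, 13.28 nmi north → (-4.89, 13.28).

(-4.89, 13.28)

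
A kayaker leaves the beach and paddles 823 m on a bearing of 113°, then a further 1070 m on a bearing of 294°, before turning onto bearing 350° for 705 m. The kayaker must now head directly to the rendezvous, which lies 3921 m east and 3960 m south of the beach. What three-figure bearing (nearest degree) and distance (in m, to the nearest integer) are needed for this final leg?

Leg 1 (113°, 823 m): east 823 sin 113° = 757.58, north 823 cos 113° = -321.57
Leg 2 (294°, 1070 m): east 1070 sin 294° = -977.49, north 1070 cos 294° = 435.21
Leg 3 (350°, 705 m): east 705 sin 350° = -122.42, north 705 cos 350° = 694.29
Current position: (-342.34, 807.93). Target: (3921, -3960). Remaining: Δeast = 4263.34, Δnorth = -4767.93.
Bearing = atan2(4263.34, -4767.93) mod 360° = 138.20°; distance = √((4263.34)² + (-4767.93)²) = 6396.029 m.

138°, 6396 m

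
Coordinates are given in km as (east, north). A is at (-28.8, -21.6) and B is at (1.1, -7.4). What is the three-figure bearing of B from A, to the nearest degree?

Δeast = 1.1 − -28.8 = 29.90; Δnorth = -7.4 − -21.6 = 14.20.
Bearing = atan2(Δeast, Δnorth) mod 360° = 64.60° ≈ 065°.

065°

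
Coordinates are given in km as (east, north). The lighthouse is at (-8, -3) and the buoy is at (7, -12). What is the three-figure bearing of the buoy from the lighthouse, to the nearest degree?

Δeast = 7 − -8 = 15.00; Δnorth = -12 − -3 = -9.00.
Bearing = atan2(Δeast, Δnorth) mod 360° = 120.96° ≈ 121°.

121°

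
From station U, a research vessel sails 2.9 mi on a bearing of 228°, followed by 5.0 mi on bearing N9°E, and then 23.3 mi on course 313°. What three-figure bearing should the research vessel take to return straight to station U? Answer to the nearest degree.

Leg 1 (228°, 2.9 mi): east 2.9 sin 228° = -2.16, north 2.9 cos 228° = -1.94
Leg 2 (N9°E, 5.0 mi): east 5.0 sin 9° = 0.78, north 5.0 cos 9° = 4.94
Leg 3 (313°, 23.3 mi): east 23.3 sin 313° = -17.04, north 23.3 cos 313° = 15.89
Net displacement: -18.41 east, 18.89 north. Direction back to start is (18.41, -18.89): bearing = atan2(18.41, -18.89) mod 360° = 135.73° ≈ 136°.

136°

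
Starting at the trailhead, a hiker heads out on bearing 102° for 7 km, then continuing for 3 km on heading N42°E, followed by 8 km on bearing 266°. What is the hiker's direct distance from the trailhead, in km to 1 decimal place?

Leg 1 (102°, 7 km): east 7 sin 102° = 6.85, north 7 cos 102° = -1.46
Leg 2 (N42°E, 3 km): east 3 sin 42° = 2.01, north 3 cos 42° = 2.23
Leg 3 (266°, 8 km): east 8 sin 266° = -7.98, north 8 cos 266° = -0.56
Net: 0.87 east, 0.22 north. Distance = √((0.87)² + (0.22)²) = 0.900 km.

0.9 km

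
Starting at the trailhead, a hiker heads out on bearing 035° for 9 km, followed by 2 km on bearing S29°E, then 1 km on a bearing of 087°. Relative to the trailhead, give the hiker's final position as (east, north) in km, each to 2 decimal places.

(7.13, 5.68)

Leg 1 (035°, 9 km): east 9 sin 35° = 5.16, north 9 cos 35° = 7.37
Leg 2 (S29°E, 2 km): east 2 sin 151° = 0.97, north 2 cos 151° = -1.75
Leg 3 (087°, 1 km): east 1 sin 87° = 1.00, north 1 cos 87° = 0.05
Summing: 7.13 km east, 5.68 km north → (7.13, 5.68).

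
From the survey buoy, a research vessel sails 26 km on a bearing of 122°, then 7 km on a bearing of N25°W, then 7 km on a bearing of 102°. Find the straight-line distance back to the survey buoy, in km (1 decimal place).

Leg 1 (122°, 26 km): east 26 sin 122° = 22.05, north 26 cos 122° = -13.78
Leg 2 (N25°W, 7 km): east 7 sin 335° = -2.96, north 7 cos 335° = 6.34
Leg 3 (102°, 7 km): east 7 sin 102° = 6.85, north 7 cos 102° = -1.46
Net: 25.94 east, -8.89 north. Distance = √((25.94)² + (-8.89)²) = 27.419 km.

27.4 km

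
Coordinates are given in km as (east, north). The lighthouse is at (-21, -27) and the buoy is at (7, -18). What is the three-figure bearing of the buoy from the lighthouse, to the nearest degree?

072°

Δeast = 7 − -21 = 28.00; Δnorth = -18 − -27 = 9.00.
Bearing = atan2(Δeast, Δnorth) mod 360° = 72.18° ≈ 072°.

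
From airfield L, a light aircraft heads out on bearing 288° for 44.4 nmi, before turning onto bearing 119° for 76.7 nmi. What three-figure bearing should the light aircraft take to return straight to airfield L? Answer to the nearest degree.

313°

Leg 1 (288°, 44.4 nmi): east 44.4 sin 288° = -42.23, north 44.4 cos 288° = 13.72
Leg 2 (119°, 76.7 nmi): east 76.7 sin 119° = 67.08, north 76.7 cos 119° = -37.18
Net displacement: 24.86 east, -23.46 north. Direction back to start is (-24.86, 23.46): bearing = atan2(-24.86, 23.46) mod 360° = 313.35° ≈ 313°.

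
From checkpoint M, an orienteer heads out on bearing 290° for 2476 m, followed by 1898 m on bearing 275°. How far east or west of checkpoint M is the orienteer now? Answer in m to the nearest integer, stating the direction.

4217 m west

Leg 1 (290°, 2476 m): east 2476 sin 290° = -2326.68, north 2476 cos 290° = 846.84
Leg 2 (275°, 1898 m): east 1898 sin 275° = -1890.78, north 1898 cos 275° = 165.42
Net east component: -4217.46 m.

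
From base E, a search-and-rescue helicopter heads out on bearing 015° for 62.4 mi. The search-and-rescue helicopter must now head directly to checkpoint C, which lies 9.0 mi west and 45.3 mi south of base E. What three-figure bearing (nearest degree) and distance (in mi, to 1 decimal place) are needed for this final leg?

193°, 108.5 mi

Leg 1 (015°, 62.4 mi): east 62.4 sin 15° = 16.15, north 62.4 cos 15° = 60.27
Current position: (16.15, 60.27). Target: (-9.0, -45.3). Remaining: Δeast = -25.15, Δnorth = -105.57.
Bearing = atan2(-25.15, -105.57) mod 360° = 193.40°; distance = √((-25.15)² + (-105.57)²) = 108.528 mi.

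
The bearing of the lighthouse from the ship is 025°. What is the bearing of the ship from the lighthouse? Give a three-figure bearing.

205°

Back-bearing = 025° + 180° = 205°.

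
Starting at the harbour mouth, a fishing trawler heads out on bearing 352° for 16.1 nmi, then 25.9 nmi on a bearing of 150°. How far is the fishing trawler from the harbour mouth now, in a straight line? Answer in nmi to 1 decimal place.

12.5 nmi

Leg 1 (352°, 16.1 nmi): east 16.1 sin 352° = -2.24, north 16.1 cos 352° = 15.94
Leg 2 (150°, 25.9 nmi): east 25.9 sin 150° = 12.95, north 25.9 cos 150° = -22.43
Net: 10.71 east, -6.49 north. Distance = √((10.71)² + (-6.49)²) = 12.521 nmi.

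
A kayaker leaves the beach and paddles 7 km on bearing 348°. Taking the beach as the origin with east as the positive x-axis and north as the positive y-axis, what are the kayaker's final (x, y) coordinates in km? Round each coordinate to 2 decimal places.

(-1.46, 6.85)

Leg 1 (348°, 7 km): east 7 sin 348° = -1.46, north 7 cos 348° = 6.85
Summing: -1.46 km east, 6.85 km north → (-1.46, 6.85).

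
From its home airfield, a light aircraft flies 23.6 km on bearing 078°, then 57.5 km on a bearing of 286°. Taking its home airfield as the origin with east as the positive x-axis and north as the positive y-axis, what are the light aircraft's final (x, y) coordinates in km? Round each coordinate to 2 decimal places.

Leg 1 (078°, 23.6 km): east 23.6 sin 78° = 23.08, north 23.6 cos 78° = 4.91
Leg 2 (286°, 57.5 km): east 57.5 sin 286° = -55.27, north 57.5 cos 286° = 15.85
Summing: -32.19 km east, 20.76 km north → (-32.19, 20.76).

(-32.19, 20.76)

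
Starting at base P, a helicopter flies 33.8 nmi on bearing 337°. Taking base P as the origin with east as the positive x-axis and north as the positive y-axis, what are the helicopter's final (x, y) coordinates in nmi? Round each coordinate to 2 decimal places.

Leg 1 (337°, 33.8 nmi): east 33.8 sin 337° = -13.21, north 33.8 cos 337° = 31.11
Summing: -13.21 nmi east, 31.11 nmi north → (-13.21, 31.11).

(-13.21, 31.11)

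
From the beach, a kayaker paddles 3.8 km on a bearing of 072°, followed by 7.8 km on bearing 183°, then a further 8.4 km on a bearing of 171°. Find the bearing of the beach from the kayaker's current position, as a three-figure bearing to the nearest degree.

343°

Leg 1 (072°, 3.8 km): east 3.8 sin 72° = 3.61, north 3.8 cos 72° = 1.17
Leg 2 (183°, 7.8 km): east 7.8 sin 183° = -0.41, north 7.8 cos 183° = -7.79
Leg 3 (171°, 8.4 km): east 8.4 sin 171° = 1.31, north 8.4 cos 171° = -8.30
Net displacement: 4.52 east, -14.91 north. Direction back to start is (-4.52, 14.91): bearing = atan2(-4.52, 14.91) mod 360° = 343.14° ≈ 343°.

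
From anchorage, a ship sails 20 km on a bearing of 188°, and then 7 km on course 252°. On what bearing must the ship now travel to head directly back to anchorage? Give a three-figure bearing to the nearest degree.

023°

Leg 1 (188°, 20 km): east 20 sin 188° = -2.78, north 20 cos 188° = -19.81
Leg 2 (252°, 7 km): east 7 sin 252° = -6.66, north 7 cos 252° = -2.16
Net displacement: -9.44 east, -21.97 north. Direction back to start is (9.44, 21.97): bearing = atan2(9.44, 21.97) mod 360° = 23.26° ≈ 023°.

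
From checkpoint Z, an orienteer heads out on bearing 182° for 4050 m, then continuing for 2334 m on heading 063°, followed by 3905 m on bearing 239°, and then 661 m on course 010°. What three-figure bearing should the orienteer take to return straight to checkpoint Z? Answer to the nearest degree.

017°

Leg 1 (182°, 4050 m): east 4050 sin 182° = -141.34, north 4050 cos 182° = -4047.53
Leg 2 (063°, 2334 m): east 2334 sin 63° = 2079.61, north 2334 cos 63° = 1059.61
Leg 3 (239°, 3905 m): east 3905 sin 239° = -3347.24, north 3905 cos 239° = -2011.22
Leg 4 (010°, 661 m): east 661 sin 10° = 114.78, north 661 cos 10° = 650.96
Net displacement: -1294.19 east, -4348.18 north. Direction back to start is (1294.19, 4348.18): bearing = atan2(1294.19, 4348.18) mod 360° = 16.58° ≈ 017°.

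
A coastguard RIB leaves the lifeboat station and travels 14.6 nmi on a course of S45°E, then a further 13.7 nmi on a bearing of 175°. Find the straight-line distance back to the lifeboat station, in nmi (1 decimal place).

26.6 nmi

Leg 1 (S45°E, 14.6 nmi): east 14.6 sin 135° = 10.32, north 14.6 cos 135° = -10.32
Leg 2 (175°, 13.7 nmi): east 13.7 sin 175° = 1.19, north 13.7 cos 175° = -13.65
Net: 11.52 east, -23.97 north. Distance = √((11.52)² + (-23.97)²) = 26.595 nmi.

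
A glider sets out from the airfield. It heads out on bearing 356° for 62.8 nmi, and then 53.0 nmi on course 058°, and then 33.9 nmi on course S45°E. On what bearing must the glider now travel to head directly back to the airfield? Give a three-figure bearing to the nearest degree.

Leg 1 (356°, 62.8 nmi): east 62.8 sin 356° = -4.38, north 62.8 cos 356° = 62.65
Leg 2 (058°, 53.0 nmi): east 53.0 sin 58° = 44.95, north 53.0 cos 58° = 28.09
Leg 3 (S45°E, 33.9 nmi): east 33.9 sin 135° = 23.97, north 33.9 cos 135° = -23.97
Net displacement: 64.54 east, 66.76 north. Direction back to start is (-64.54, -66.76): bearing = atan2(-64.54, -66.76) mod 360° = 224.03° ≈ 224°.

224°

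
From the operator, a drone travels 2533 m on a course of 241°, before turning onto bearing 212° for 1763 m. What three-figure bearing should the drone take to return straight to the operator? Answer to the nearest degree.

Leg 1 (241°, 2533 m): east 2533 sin 241° = -2215.41, north 2533 cos 241° = -1228.02
Leg 2 (212°, 1763 m): east 1763 sin 212° = -934.25, north 1763 cos 212° = -1495.11
Net displacement: -3149.66 east, -2723.13 north. Direction back to start is (3149.66, 2723.13): bearing = atan2(3149.66, 2723.13) mod 360° = 49.15° ≈ 049°.

049°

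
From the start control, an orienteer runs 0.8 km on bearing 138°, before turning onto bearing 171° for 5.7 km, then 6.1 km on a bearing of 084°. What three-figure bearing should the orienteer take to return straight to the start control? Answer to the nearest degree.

Leg 1 (138°, 0.8 km): east 0.8 sin 138° = 0.54, north 0.8 cos 138° = -0.59
Leg 2 (171°, 5.7 km): east 5.7 sin 171° = 0.89, north 5.7 cos 171° = -5.63
Leg 3 (084°, 6.1 km): east 6.1 sin 84° = 6.07, north 6.1 cos 84° = 0.64
Net displacement: 7.49 east, -5.59 north. Direction back to start is (-7.49, 5.59): bearing = atan2(-7.49, 5.59) mod 360° = 306.71° ≈ 307°.

307°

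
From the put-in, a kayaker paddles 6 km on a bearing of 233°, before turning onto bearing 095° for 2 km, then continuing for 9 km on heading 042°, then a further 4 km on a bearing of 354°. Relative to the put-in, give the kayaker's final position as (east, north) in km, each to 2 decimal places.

(2.80, 6.88)

Leg 1 (233°, 6 km): east 6 sin 233° = -4.79, north 6 cos 233° = -3.61
Leg 2 (095°, 2 km): east 2 sin 95° = 1.99, north 2 cos 95° = -0.17
Leg 3 (042°, 9 km): east 9 sin 42° = 6.02, north 9 cos 42° = 6.69
Leg 4 (354°, 4 km): east 4 sin 354° = -0.42, north 4 cos 354° = 3.98
Summing: 2.80 km east, 6.88 km north → (2.80, 6.88).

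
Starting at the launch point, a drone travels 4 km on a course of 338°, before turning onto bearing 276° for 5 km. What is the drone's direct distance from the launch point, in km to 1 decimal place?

7.7 km

Leg 1 (338°, 4 km): east 4 sin 338° = -1.50, north 4 cos 338° = 3.71
Leg 2 (276°, 5 km): east 5 sin 276° = -4.97, north 5 cos 276° = 0.52
Net: -6.47 east, 4.23 north. Distance = √((-6.47)² + (4.23)²) = 7.732 km.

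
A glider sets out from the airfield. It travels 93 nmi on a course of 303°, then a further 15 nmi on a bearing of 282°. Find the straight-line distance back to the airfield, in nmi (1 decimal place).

107.1 nmi

Leg 1 (303°, 93 nmi): east 93 sin 303° = -78.00, north 93 cos 303° = 50.65
Leg 2 (282°, 15 nmi): east 15 sin 282° = -14.67, north 15 cos 282° = 3.12
Net: -92.67 east, 53.77 north. Distance = √((-92.67)² + (53.77)²) = 107.139 nmi.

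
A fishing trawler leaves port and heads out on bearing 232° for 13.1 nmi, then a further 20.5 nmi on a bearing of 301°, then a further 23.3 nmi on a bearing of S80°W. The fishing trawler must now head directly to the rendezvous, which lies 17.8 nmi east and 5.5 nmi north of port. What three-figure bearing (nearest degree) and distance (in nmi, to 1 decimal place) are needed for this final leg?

Leg 1 (232°, 13.1 nmi): east 13.1 sin 232° = -10.32, north 13.1 cos 232° = -8.07
Leg 2 (301°, 20.5 nmi): east 20.5 sin 301° = -17.57, north 20.5 cos 301° = 10.56
Leg 3 (S80°W, 23.3 nmi): east 23.3 sin 260° = -22.95, north 23.3 cos 260° = -4.05
Current position: (-50.84, -1.55). Target: (17.8, 5.5). Remaining: Δeast = 68.64, Δnorth = 7.05.
Bearing = atan2(68.64, 7.05) mod 360° = 84.13°; distance = √((68.64)² + (7.05)²) = 69.002 nmi.

084°, 69.0 nmi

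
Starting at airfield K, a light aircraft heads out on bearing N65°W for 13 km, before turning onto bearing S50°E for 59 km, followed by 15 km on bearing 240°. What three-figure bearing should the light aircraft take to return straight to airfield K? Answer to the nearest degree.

Leg 1 (N65°W, 13 km): east 13 sin 295° = -11.78, north 13 cos 295° = 5.49
Leg 2 (S50°E, 59 km): east 59 sin 130° = 45.20, north 59 cos 130° = -37.92
Leg 3 (240°, 15 km): east 15 sin 240° = -12.99, north 15 cos 240° = -7.50
Net displacement: 20.42 east, -39.93 north. Direction back to start is (-20.42, 39.93): bearing = atan2(-20.42, 39.93) mod 360° = 332.91° ≈ 333°.

333°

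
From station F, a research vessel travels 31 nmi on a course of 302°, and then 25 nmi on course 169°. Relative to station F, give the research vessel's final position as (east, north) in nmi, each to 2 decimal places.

(-21.52, -8.11)

Leg 1 (302°, 31 nmi): east 31 sin 302° = -26.29, north 31 cos 302° = 16.43
Leg 2 (169°, 25 nmi): east 25 sin 169° = 4.77, north 25 cos 169° = -24.54
Summing: -21.52 nmi east, -8.11 nmi north → (-21.52, -8.11).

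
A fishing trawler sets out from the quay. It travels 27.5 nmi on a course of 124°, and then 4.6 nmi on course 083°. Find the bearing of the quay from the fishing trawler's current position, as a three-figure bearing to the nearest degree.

298°

Leg 1 (124°, 27.5 nmi): east 27.5 sin 124° = 22.80, north 27.5 cos 124° = -15.38
Leg 2 (083°, 4.6 nmi): east 4.6 sin 83° = 4.57, north 4.6 cos 83° = 0.56
Net displacement: 27.36 east, -14.82 north. Direction back to start is (-27.36, 14.82): bearing = atan2(-27.36, 14.82) mod 360° = 298.43° ≈ 298°.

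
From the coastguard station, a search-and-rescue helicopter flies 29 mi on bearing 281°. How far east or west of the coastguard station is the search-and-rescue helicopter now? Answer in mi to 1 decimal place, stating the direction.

28.5 mi west

Leg 1 (281°, 29 mi): east 29 sin 281° = -28.47, north 29 cos 281° = 5.53
Net east component: -28.47 mi.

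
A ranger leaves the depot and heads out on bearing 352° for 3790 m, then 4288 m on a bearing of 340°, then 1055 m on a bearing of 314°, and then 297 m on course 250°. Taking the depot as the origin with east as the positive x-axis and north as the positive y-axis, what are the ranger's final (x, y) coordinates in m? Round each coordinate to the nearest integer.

Leg 1 (352°, 3790 m): east 3790 sin 352° = -527.47, north 3790 cos 352° = 3753.12
Leg 2 (340°, 4288 m): east 4288 sin 340° = -1466.58, north 4288 cos 340° = 4029.40
Leg 3 (314°, 1055 m): east 1055 sin 314° = -758.90, north 1055 cos 314° = 732.86
Leg 4 (250°, 297 m): east 297 sin 250° = -279.09, north 297 cos 250° = -101.58
Summing: -3032.04 m east, 8413.80 m north → (-3032, 8414).

(-3032, 8414)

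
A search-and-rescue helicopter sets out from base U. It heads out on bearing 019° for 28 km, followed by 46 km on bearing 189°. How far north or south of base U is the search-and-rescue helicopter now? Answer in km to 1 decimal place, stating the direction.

Leg 1 (019°, 28 km): east 28 sin 19° = 9.12, north 28 cos 19° = 26.47
Leg 2 (189°, 46 km): east 46 sin 189° = -7.20, north 46 cos 189° = -45.43
Net north component: -18.96 km.

19.0 km south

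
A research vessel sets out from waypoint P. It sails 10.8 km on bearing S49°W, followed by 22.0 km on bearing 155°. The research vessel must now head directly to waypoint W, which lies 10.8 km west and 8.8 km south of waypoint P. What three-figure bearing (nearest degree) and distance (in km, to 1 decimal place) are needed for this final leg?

Leg 1 (S49°W, 10.8 km): east 10.8 sin 229° = -8.15, north 10.8 cos 229° = -7.09
Leg 2 (155°, 22.0 km): east 22.0 sin 155° = 9.30, north 22.0 cos 155° = -19.94
Current position: (1.15, -27.02). Target: (-10.8, -8.8). Remaining: Δeast = -11.95, Δnorth = 18.22.
Bearing = atan2(-11.95, 18.22) mod 360° = 326.75°; distance = √((-11.95)² + (18.22)²) = 21.791 km.

327°, 21.8 km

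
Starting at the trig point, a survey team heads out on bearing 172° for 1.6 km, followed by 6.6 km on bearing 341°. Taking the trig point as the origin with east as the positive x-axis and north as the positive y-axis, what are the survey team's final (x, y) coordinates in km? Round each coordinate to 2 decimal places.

Leg 1 (172°, 1.6 km): east 1.6 sin 172° = 0.22, north 1.6 cos 172° = -1.58
Leg 2 (341°, 6.6 km): east 6.6 sin 341° = -2.15, north 6.6 cos 341° = 6.24
Summing: -1.93 km east, 4.66 km north → (-1.93, 4.66).

(-1.93, 4.66)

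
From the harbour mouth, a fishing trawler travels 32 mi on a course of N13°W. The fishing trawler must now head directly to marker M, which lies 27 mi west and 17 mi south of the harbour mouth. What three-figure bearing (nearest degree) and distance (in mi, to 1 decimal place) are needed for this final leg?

202°, 52.1 mi

Leg 1 (N13°W, 32 mi): east 32 sin 347° = -7.20, north 32 cos 347° = 31.18
Current position: (-7.20, 31.18). Target: (-27, -17). Remaining: Δeast = -19.80, Δnorth = -48.18.
Bearing = atan2(-19.80, -48.18) mod 360° = 202.34°; distance = √((-19.80)² + (-48.18)²) = 52.090 mi.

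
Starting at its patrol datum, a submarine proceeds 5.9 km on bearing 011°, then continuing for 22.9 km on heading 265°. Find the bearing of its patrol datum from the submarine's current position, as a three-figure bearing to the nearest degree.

100°

Leg 1 (011°, 5.9 km): east 5.9 sin 11° = 1.13, north 5.9 cos 11° = 5.79
Leg 2 (265°, 22.9 km): east 22.9 sin 265° = -22.81, north 22.9 cos 265° = -2.00
Net displacement: -21.69 east, 3.80 north. Direction back to start is (21.69, -3.80): bearing = atan2(21.69, -3.80) mod 360° = 99.93° ≈ 100°.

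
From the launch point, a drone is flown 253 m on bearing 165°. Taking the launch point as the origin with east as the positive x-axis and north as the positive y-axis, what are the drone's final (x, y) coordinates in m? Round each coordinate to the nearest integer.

(65, -244)

Leg 1 (165°, 253 m): east 253 sin 165° = 65.48, north 253 cos 165° = -244.38
Summing: 65.48 m east, -244.38 m north → (65, -244).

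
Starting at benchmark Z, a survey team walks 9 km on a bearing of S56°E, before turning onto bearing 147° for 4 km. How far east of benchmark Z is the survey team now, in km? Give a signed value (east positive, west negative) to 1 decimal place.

9.6 km

Leg 1 (S56°E, 9 km): east 9 sin 124° = 7.46, north 9 cos 124° = -5.03
Leg 2 (147°, 4 km): east 4 sin 147° = 2.18, north 4 cos 147° = -3.35
Net east component: 9.64 km.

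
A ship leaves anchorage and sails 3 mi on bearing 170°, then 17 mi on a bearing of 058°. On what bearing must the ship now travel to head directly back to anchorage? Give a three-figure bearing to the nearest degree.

Leg 1 (170°, 3 mi): east 3 sin 170° = 0.52, north 3 cos 170° = -2.95
Leg 2 (058°, 17 mi): east 17 sin 58° = 14.42, north 17 cos 58° = 9.01
Net displacement: 14.94 east, 6.05 north. Direction back to start is (-14.94, -6.05): bearing = atan2(-14.94, -6.05) mod 360° = 247.94° ≈ 248°.

248°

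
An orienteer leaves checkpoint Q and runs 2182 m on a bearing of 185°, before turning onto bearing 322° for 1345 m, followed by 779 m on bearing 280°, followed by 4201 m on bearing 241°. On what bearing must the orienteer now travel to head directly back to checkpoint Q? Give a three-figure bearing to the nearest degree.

Leg 1 (185°, 2182 m): east 2182 sin 185° = -190.17, north 2182 cos 185° = -2173.70
Leg 2 (322°, 1345 m): east 1345 sin 322° = -828.06, north 1345 cos 322° = 1059.87
Leg 3 (280°, 779 m): east 779 sin 280° = -767.17, north 779 cos 280° = 135.27
Leg 4 (241°, 4201 m): east 4201 sin 241° = -3674.28, north 4201 cos 241° = -2036.69
Net displacement: -5459.68 east, -3015.24 north. Direction back to start is (5459.68, 3015.24): bearing = atan2(5459.68, 3015.24) mod 360° = 61.09° ≈ 061°.

061°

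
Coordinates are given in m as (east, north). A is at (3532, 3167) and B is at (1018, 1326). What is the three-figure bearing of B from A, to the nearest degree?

Δeast = 1018 − 3532 = -2514.00; Δnorth = 1326 − 3167 = -1841.00.
Bearing = atan2(Δeast, Δnorth) mod 360° = 233.78° ≈ 234°.

234°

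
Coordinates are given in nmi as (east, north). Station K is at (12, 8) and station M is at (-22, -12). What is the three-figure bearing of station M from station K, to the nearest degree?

Δeast = -22 − 12 = -34.00; Δnorth = -12 − 8 = -20.00.
Bearing = atan2(Δeast, Δnorth) mod 360° = 239.53° ≈ 240°.

240°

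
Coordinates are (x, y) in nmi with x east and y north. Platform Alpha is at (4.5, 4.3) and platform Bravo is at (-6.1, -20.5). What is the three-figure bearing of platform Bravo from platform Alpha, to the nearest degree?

Δeast = -6.1 − 4.5 = -10.60; Δnorth = -20.5 − 4.3 = -24.80.
Bearing = atan2(Δeast, Δnorth) mod 360° = 203.14° ≈ 203°.

203°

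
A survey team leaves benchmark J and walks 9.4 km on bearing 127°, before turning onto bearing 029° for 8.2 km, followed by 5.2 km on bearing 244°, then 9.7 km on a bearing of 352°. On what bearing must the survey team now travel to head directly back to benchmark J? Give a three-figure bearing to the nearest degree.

Leg 1 (127°, 9.4 km): east 9.4 sin 127° = 7.51, north 9.4 cos 127° = -5.66
Leg 2 (029°, 8.2 km): east 8.2 sin 29° = 3.98, north 8.2 cos 29° = 7.17
Leg 3 (244°, 5.2 km): east 5.2 sin 244° = -4.67, north 5.2 cos 244° = -2.28
Leg 4 (352°, 9.7 km): east 9.7 sin 352° = -1.35, north 9.7 cos 352° = 9.61
Net displacement: 5.46 east, 8.84 north. Direction back to start is (-5.46, -8.84): bearing = atan2(-5.46, -8.84) mod 360° = 211.69° ≈ 212°.

212°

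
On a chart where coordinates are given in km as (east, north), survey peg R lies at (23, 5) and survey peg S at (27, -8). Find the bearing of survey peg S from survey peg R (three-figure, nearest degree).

Δeast = 27 − 23 = 4.00; Δnorth = -8 − 5 = -13.00.
Bearing = atan2(Δeast, Δnorth) mod 360° = 162.90° ≈ 163°.

163°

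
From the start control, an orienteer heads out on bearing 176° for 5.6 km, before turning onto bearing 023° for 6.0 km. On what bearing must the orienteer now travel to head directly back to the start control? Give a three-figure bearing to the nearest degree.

Leg 1 (176°, 5.6 km): east 5.6 sin 176° = 0.39, north 5.6 cos 176° = -5.59
Leg 2 (023°, 6.0 km): east 6.0 sin 23° = 2.34, north 6.0 cos 23° = 5.52
Net displacement: 2.74 east, -0.06 north. Direction back to start is (-2.74, 0.06): bearing = atan2(-2.74, 0.06) mod 360° = 271.33° ≈ 271°.

271°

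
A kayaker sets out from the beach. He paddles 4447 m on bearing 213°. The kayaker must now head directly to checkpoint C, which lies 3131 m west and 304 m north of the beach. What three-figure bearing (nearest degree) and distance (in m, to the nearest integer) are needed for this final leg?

Leg 1 (213°, 4447 m): east 4447 sin 213° = -2422.01, north 4447 cos 213° = -3729.57
Current position: (-2422.01, -3729.57). Target: (-3131, 304). Remaining: Δeast = -708.99, Δnorth = 4033.57.
Bearing = atan2(-708.99, 4033.57) mod 360° = 350.03°; distance = √((-708.99)² + (4033.57)²) = 4095.405 m.

350°, 4095 m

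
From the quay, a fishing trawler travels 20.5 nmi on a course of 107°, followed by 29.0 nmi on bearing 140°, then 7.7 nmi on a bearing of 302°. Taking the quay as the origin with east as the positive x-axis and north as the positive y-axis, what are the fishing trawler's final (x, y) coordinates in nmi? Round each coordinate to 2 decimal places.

Leg 1 (107°, 20.5 nmi): east 20.5 sin 107° = 19.60, north 20.5 cos 107° = -5.99
Leg 2 (140°, 29.0 nmi): east 29.0 sin 140° = 18.64, north 29.0 cos 140° = -22.22
Leg 3 (302°, 7.7 nmi): east 7.7 sin 302° = -6.53, north 7.7 cos 302° = 4.08
Summing: 31.72 nmi east, -24.13 nmi north → (31.72, -24.13).

(31.72, -24.13)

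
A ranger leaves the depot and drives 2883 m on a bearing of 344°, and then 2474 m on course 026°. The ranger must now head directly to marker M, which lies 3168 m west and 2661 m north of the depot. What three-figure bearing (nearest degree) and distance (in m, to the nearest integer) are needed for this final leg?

236°, 4172 m

Leg 1 (344°, 2883 m): east 2883 sin 344° = -794.66, north 2883 cos 344° = 2771.32
Leg 2 (026°, 2474 m): east 2474 sin 26° = 1084.53, north 2474 cos 26° = 2223.62
Current position: (289.87, 4994.93). Target: (-3168, 2661). Remaining: Δeast = -3457.87, Δnorth = -2333.93.
Bearing = atan2(-3457.87, -2333.93) mod 360° = 235.98°; distance = √((-3457.87)² + (-2333.93)²) = 4171.822 m.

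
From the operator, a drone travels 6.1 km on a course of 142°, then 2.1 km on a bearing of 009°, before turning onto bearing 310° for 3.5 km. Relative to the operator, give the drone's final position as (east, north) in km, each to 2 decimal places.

(1.40, -0.48)

Leg 1 (142°, 6.1 km): east 6.1 sin 142° = 3.76, north 6.1 cos 142° = -4.81
Leg 2 (009°, 2.1 km): east 2.1 sin 9° = 0.33, north 2.1 cos 9° = 2.07
Leg 3 (310°, 3.5 km): east 3.5 sin 310° = -2.68, north 3.5 cos 310° = 2.25
Summing: 1.40 km east, -0.48 km north → (1.40, -0.48).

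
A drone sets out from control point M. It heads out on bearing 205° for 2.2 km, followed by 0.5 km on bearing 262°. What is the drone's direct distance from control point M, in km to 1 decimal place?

Leg 1 (205°, 2.2 km): east 2.2 sin 205° = -0.93, north 2.2 cos 205° = -1.99
Leg 2 (262°, 0.5 km): east 0.5 sin 262° = -0.50, north 0.5 cos 262° = -0.07
Net: -1.42 east, -2.06 north. Distance = √((-1.42)² + (-2.06)²) = 2.508 km.

2.5 km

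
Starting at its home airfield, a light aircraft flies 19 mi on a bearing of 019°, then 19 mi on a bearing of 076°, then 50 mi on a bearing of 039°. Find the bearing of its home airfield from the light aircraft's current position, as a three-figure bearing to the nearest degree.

222°

Leg 1 (019°, 19 mi): east 19 sin 19° = 6.19, north 19 cos 19° = 17.96
Leg 2 (076°, 19 mi): east 19 sin 76° = 18.44, north 19 cos 76° = 4.60
Leg 3 (039°, 50 mi): east 50 sin 39° = 31.47, north 50 cos 39° = 38.86
Net displacement: 56.09 east, 61.42 north. Direction back to start is (-56.09, -61.42): bearing = atan2(-56.09, -61.42) mod 360° = 222.40° ≈ 222°.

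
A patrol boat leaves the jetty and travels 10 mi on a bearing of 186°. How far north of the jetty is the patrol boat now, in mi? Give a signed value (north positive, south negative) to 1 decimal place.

-9.9 mi

Leg 1 (186°, 10 mi): east 10 sin 186° = -1.05, north 10 cos 186° = -9.95
Net north component: -9.95 mi.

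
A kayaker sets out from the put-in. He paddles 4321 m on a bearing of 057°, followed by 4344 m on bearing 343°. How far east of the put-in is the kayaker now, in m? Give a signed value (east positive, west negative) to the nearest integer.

2354 m

Leg 1 (057°, 4321 m): east 4321 sin 57° = 3623.90, north 4321 cos 57° = 2353.39
Leg 2 (343°, 4344 m): east 4344 sin 343° = -1270.06, north 4344 cos 343° = 4154.19
Net east component: 2353.83 m.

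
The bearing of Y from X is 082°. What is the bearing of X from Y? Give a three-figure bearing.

Back-bearing = 082° + 180° = 262°.

262°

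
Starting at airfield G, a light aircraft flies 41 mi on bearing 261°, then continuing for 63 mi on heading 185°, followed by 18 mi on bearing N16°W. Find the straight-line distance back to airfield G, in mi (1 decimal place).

Leg 1 (261°, 41 mi): east 41 sin 261° = -40.50, north 41 cos 261° = -6.41
Leg 2 (185°, 63 mi): east 63 sin 185° = -5.49, north 63 cos 185° = -62.76
Leg 3 (N16°W, 18 mi): east 18 sin 344° = -4.96, north 18 cos 344° = 17.30
Net: -50.95 east, -51.87 north. Distance = √((-50.95)² + (-51.87)²) = 72.707 mi.

72.7 mi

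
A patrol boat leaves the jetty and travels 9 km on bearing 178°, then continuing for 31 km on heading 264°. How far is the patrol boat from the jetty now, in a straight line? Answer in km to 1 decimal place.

32.9 km

Leg 1 (178°, 9 km): east 9 sin 178° = 0.31, north 9 cos 178° = -8.99
Leg 2 (264°, 31 km): east 31 sin 264° = -30.83, north 31 cos 264° = -3.24
Net: -30.52 east, -12.23 north. Distance = √((-30.52)² + (-12.23)²) = 32.877 km.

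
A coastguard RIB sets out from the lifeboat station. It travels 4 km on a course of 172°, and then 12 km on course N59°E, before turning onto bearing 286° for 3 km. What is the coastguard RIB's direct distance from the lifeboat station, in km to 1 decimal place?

8.5 km

Leg 1 (172°, 4 km): east 4 sin 172° = 0.56, north 4 cos 172° = -3.96
Leg 2 (N59°E, 12 km): east 12 sin 59° = 10.29, north 12 cos 59° = 6.18
Leg 3 (286°, 3 km): east 3 sin 286° = -2.88, north 3 cos 286° = 0.83
Net: 7.96 east, 3.05 north. Distance = √((7.96)² + (3.05)²) = 8.522 km.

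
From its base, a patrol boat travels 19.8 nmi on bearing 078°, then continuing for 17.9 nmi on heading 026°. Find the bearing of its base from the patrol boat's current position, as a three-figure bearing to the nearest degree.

233°

Leg 1 (078°, 19.8 nmi): east 19.8 sin 78° = 19.37, north 19.8 cos 78° = 4.12
Leg 2 (026°, 17.9 nmi): east 17.9 sin 26° = 7.85, north 17.9 cos 26° = 16.09
Net displacement: 27.21 east, 20.21 north. Direction back to start is (-27.21, -20.21): bearing = atan2(-27.21, -20.21) mod 360° = 233.41° ≈ 233°.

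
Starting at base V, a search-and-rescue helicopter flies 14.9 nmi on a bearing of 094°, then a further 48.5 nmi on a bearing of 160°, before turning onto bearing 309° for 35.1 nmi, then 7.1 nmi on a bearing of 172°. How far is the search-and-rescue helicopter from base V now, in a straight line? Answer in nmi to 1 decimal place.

32.0 nmi

Leg 1 (094°, 14.9 nmi): east 14.9 sin 94° = 14.86, north 14.9 cos 94° = -1.04
Leg 2 (160°, 48.5 nmi): east 48.5 sin 160° = 16.59, north 48.5 cos 160° = -45.58
Leg 3 (309°, 35.1 nmi): east 35.1 sin 309° = -27.28, north 35.1 cos 309° = 22.09
Leg 4 (172°, 7.1 nmi): east 7.1 sin 172° = 0.99, north 7.1 cos 172° = -7.03
Net: 5.16 east, -31.56 north. Distance = √((5.16)² + (-31.56)²) = 31.976 nmi.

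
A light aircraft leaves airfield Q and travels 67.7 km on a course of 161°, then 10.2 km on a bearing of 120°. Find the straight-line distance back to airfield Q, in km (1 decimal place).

75.7 km

Leg 1 (161°, 67.7 km): east 67.7 sin 161° = 22.04, north 67.7 cos 161° = -64.01
Leg 2 (120°, 10.2 km): east 10.2 sin 120° = 8.83, north 10.2 cos 120° = -5.10
Net: 30.87 east, -69.11 north. Distance = √((30.87)² + (-69.11)²) = 75.694 km.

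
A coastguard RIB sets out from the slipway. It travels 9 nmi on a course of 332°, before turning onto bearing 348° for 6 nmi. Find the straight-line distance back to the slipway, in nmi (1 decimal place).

Leg 1 (332°, 9 nmi): east 9 sin 332° = -4.23, north 9 cos 332° = 7.95
Leg 2 (348°, 6 nmi): east 6 sin 348° = -1.25, north 6 cos 348° = 5.87
Net: -5.47 east, 13.82 north. Distance = √((-5.47)² + (13.82)²) = 14.860 nmi.

14.9 nmi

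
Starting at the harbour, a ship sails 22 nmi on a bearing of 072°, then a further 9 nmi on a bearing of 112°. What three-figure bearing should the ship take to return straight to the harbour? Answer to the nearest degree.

263°

Leg 1 (072°, 22 nmi): east 22 sin 72° = 20.92, north 22 cos 72° = 6.80
Leg 2 (112°, 9 nmi): east 9 sin 112° = 8.34, north 9 cos 112° = -3.37
Net displacement: 29.27 east, 3.43 north. Direction back to start is (-29.27, -3.43): bearing = atan2(-29.27, -3.43) mod 360° = 263.32° ≈ 263°.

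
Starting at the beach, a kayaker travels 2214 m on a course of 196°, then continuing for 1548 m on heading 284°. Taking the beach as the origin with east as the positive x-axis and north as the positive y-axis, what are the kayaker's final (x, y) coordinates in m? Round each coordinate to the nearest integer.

Leg 1 (196°, 2214 m): east 2214 sin 196° = -610.26, north 2214 cos 196° = -2128.23
Leg 2 (284°, 1548 m): east 1548 sin 284° = -1502.02, north 1548 cos 284° = 374.50
Summing: -2112.28 m east, -1753.74 m north → (-2112, -1754).

(-2112, -1754)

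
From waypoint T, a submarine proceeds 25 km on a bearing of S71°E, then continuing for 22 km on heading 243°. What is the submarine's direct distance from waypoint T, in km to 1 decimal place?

18.6 km

Leg 1 (S71°E, 25 km): east 25 sin 109° = 23.64, north 25 cos 109° = -8.14
Leg 2 (243°, 22 km): east 22 sin 243° = -19.60, north 22 cos 243° = -9.99
Net: 4.04 east, -18.13 north. Distance = √((4.04)² + (-18.13)²) = 18.571 km.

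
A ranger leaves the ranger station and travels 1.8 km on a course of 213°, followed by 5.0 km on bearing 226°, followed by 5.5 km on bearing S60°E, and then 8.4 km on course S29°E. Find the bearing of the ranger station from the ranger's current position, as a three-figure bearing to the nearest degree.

Leg 1 (213°, 1.8 km): east 1.8 sin 213° = -0.98, north 1.8 cos 213° = -1.51
Leg 2 (226°, 5.0 km): east 5.0 sin 226° = -3.60, north 5.0 cos 226° = -3.47
Leg 3 (S60°E, 5.5 km): east 5.5 sin 120° = 4.76, north 5.5 cos 120° = -2.75
Leg 4 (S29°E, 8.4 km): east 8.4 sin 151° = 4.07, north 8.4 cos 151° = -7.35
Net displacement: 4.26 east, -15.08 north. Direction back to start is (-4.26, 15.08): bearing = atan2(-4.26, 15.08) mod 360° = 344.23° ≈ 344°.

344°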